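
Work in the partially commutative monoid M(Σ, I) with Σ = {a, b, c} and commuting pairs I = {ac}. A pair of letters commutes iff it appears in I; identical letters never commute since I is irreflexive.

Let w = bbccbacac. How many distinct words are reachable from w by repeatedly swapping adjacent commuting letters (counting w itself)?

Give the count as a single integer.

6

0(b) covers ∅
1(b) covers 0:b
2(c) covers 1:b
3(c) covers 2:c
4(b) covers 3:c
5(a) covers 4:b
6(c) covers 4:b
7(a) covers 5:a
8(c) covers 6:c
floor of heap: 0:b
completions by unplaced set U, small U first (add the entries for U minus each lowest piece of U):
  |U|=1: {7}:1  {8}:1
  |U|=2: {5,7}:1  {6,8}:1  {7,8}:2
  |U|=3: {5,7,8}:3  {6,7,8}:3
  |U|=4: {5,6,7,8}:6
  |U|=5: {4,5,6,7,8}:6
  |U|=6: {3,4,5,6,7,8}:6
  |U|=7: {2,3,4,5,6,7,8}:6
  start at 0(b): 6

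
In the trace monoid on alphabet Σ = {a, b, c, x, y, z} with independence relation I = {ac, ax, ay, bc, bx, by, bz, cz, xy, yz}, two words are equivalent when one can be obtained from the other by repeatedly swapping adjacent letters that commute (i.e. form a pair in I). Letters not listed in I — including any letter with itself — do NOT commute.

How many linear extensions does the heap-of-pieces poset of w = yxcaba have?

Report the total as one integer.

40

0(y) covers ∅
1(x) covers ∅
2(c) covers 0:y, 1:x
3(a) covers ∅
4(b) covers 3:a
5(a) covers 4:b
floor of heap: 0:y, 1:x, 3:a
completions by unplaced set U, small U first (add the entries for U minus each lowest piece of U):
  |U|=1: {2}:1  {5}:1
  |U|=2: {0,2}:1  {1,2}:1  {2,5}:2  {4,5}:1
  |U|=3: {0,1,2}:2  {0,2,5}:3  {1,2,5}:3  {2,4,5}:3  {3,4,5}:1
  |U|=4: {0,1,2,5}:8  {0,2,4,5}:6  {1,2,4,5}:6  {2,3,4,5}:4
  start at 0(y): 10
  start at 1(x): 10
  start at 3(a): 20
sum over floor = 40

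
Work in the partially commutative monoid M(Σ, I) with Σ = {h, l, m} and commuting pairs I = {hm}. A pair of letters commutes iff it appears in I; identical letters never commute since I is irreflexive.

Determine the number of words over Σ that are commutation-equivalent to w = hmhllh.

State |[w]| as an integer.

3

piece 0:h — minimal
piece 1:m — minimal
piece 2:h rests on {0:h}
piece 3:l rests on {1:m, 2:h}
piece 4:l rests on {3:l}
piece 5:h rests on {4:l}
minimal pieces: {0:h, 1:m}
ways to finish when only these pieces remain (= sum over removing one remaining piece with nothing left below it):
  1 left: {5}→1
  2 left: {4,5}→1
  3 left: {3,4,5}→1
  4 left: {1,3,4,5}→1  {2,3,4,5}→1
  placing 0:h first → 2 extensions
  placing 1:m first → 1 extensions
total linear extensions = 3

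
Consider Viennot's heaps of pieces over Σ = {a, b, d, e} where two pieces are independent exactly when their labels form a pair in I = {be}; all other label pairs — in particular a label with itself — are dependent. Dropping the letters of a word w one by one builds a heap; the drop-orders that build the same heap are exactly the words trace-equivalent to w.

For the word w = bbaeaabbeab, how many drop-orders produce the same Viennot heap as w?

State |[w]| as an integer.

drop 0:b onto floor
drop 1:b onto {0:b}
drop 2:a onto {1:b}
drop 3:e onto {2:a}
drop 4:a onto {3:e}
drop 5:a onto {4:a}
drop 6:b onto {5:a}
drop 7:b onto {6:b}
drop 8:e onto {5:a}
drop 9:a onto {7:b, 8:e}
drop 10:b onto {9:a}
ground layer = {0:b}
drop-orders for the pieces not yet dropped (sum over which currently-grounded one goes next):
  1 to go: {10} 1
  2 to go: {9,10} 1
  3 to go: {7,9,10} 1  {8,9,10} 1
  4 to go: {6,7,9,10} 1  {7,8,9,10} 2
  5 to go: {6,7,8,9,10} 3
  6 to go: {5,6,7,8,9,10} 3
  7 to go: {4,5,6,7,8,9,10} 3
  8 to go: {3,4,5,6,7,8,9,10} 3
  9 to go: {2,3,4,5,6,7,8,9,10} 3
  if 0:b drops first: 3 orders

3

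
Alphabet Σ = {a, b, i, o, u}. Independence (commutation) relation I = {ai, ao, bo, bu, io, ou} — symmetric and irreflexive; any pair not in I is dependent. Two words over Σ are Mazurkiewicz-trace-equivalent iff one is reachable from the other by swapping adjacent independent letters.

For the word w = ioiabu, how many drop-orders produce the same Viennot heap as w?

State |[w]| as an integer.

36

#0=i has no predecessor
#1=o has no predecessor
#2=i depends on [0:i]
#3=a has no predecessor
#4=b depends on [2:i, 3:a]
#5=u depends on [2:i, 3:a]
sources: [0:i, 1:o, 3:a]
N(rest) = Σ N(rest − s) over sources s of rest; N(one piece) = 1:
  size 1 → [1]=1  [4]=1  [5]=1
  size 2 → [1,4]=2  [1,5]=2  [4,5]=2
  size 3 → [1,4,5]=6  [2,4,5]=2  [3,4,5]=2
  size 4 → [0,2,4,5]=2  [1,2,4,5]=8  [1,3,4,5]=8  [2,3,4,5]=4
  first=0(i) contributes 20
  first=1(o) contributes 6
  first=3(a) contributes 10
|[w]| = 36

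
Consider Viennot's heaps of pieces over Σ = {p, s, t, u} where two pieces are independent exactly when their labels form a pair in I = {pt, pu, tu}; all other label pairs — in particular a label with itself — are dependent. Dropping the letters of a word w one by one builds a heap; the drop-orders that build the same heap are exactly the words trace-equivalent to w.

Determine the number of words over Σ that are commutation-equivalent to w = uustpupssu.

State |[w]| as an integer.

12

#0=u has no predecessor
#1=u depends on [0:u]
#2=s depends on [1:u]
#3=t depends on [2:s]
#4=p depends on [2:s]
#5=u depends on [2:s]
#6=p depends on [4:p]
#7=s depends on [3:t, 5:u, 6:p]
#8=s depends on [7:s]
#9=u depends on [8:s]
sources: [0:u]
N(rest) = Σ N(rest − s) over sources s of rest; N(one piece) = 1:
  size 1 → [9]=1
  size 2 → [8,9]=1
  size 3 → [7,8,9]=1
  size 4 → [3,7,8,9]=1  [5,7,8,9]=1  [6,7,8,9]=1
  size 5 → [3,5,7,8,9]=2  [3,6,7,8,9]=2  [4,6,7,8,9]=1  [5,6,7,8,9]=2
  size 6 → [3,4,6,7,8,9]=3  [3,5,6,7,8,9]=6  [4,5,6,7,8,9]=3
  size 7 → [3,4,5,6,7,8,9]=12
  size 8 → [2,3,4,5,6,7,8,9]=12
  first=0(u) contributes 12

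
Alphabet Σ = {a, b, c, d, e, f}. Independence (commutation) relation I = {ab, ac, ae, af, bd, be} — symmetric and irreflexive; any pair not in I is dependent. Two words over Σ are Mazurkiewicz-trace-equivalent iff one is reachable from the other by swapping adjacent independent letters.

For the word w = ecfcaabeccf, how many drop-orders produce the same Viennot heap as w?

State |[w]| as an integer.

piece 0:e — minimal
piece 1:c rests on {0:e}
piece 2:f rests on {1:c}
piece 3:c rests on {2:f}
piece 4:a — minimal
piece 5:a rests on {4:a}
piece 6:b rests on {3:c}
piece 7:e rests on {3:c}
piece 8:c rests on {6:b, 7:e}
piece 9:c rests on {8:c}
piece 10:f rests on {9:c}
minimal pieces: {0:e, 4:a}
ways to finish when only these pieces remain (= sum over removing one remaining piece with nothing left below it):
  1 left: {5}→1  {10}→1
  2 left: {4,5}→1  {5,10}→2  {9,10}→1
  3 left: {4,5,10}→3  {5,9,10}→3  {8,9,10}→1
  4 left: {4,5,9,10}→6  {5,8,9,10}→4  {6,8,9,10}→1  {7,8,9,10}→1
  5 left: {4,5,8,9,10}→10  {5,6,8,9,10}→5  {5,7,8,9,10}→5  {6,7,8,9,10}→2
  6 left: {3,6,7,8,9,10}→2  {4,5,6,8,9,10}→15  {4,5,7,8,9,10}→15  {5,6,7,8,9,10}→12
  7 left: {2,3,6,7,8,9,10}→2  {3,5,6,7,8,9,10}→14  {4,5,6,7,8,9,10}→42
  8 left: {1,2,3,6,7,8,9,10}→2  {2,3,5,6,7,8,9,10}→16  {3,4,5,6,7,8,9,10}→56
  9 left: {0,1,2,3,6,7,8,9,10}→2  {1,2,3,5,6,7,8,9,10}→18  {2,3,4,5,6,7,8,9,10}→72
  placing 0:e first → 90 extensions
  placing 4:a first → 20 extensions
total linear extensions = 110

110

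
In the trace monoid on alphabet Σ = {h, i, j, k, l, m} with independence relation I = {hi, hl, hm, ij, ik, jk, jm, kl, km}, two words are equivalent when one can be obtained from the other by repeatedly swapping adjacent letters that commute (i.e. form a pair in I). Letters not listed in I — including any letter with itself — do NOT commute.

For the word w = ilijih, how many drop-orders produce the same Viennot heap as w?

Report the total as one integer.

6

drop 0:i onto floor
drop 1:l onto {0:i}
drop 2:i onto {1:l}
drop 3:j onto {1:l}
drop 4:i onto {2:i}
drop 5:h onto {3:j}
ground layer = {0:i}
drop-orders for the pieces not yet dropped (sum over which currently-grounded one goes next):
  1 to go: {4} 1  {5} 1
  2 to go: {2,4} 1  {3,5} 1  {4,5} 2
  3 to go: {2,4,5} 3  {3,4,5} 3
  4 to go: {2,3,4,5} 6
  if 0:i drops first: 6 orders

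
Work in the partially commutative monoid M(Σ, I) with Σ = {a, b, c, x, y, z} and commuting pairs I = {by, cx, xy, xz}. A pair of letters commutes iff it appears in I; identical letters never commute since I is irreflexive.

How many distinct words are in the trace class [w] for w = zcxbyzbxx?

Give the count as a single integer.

0(z) covers ∅
1(c) covers 0:z
2(x) covers ∅
3(b) covers 1:c, 2:x
4(y) covers 1:c
5(z) covers 3:b, 4:y
6(b) covers 5:z
7(x) covers 6:b
8(x) covers 7:x
floor of heap: 0:z, 2:x
completions by unplaced set U, small U first (add the entries for U minus each lowest piece of U):
  |U|=1: {8}:1
  |U|=2: {7,8}:1
  |U|=3: {6,7,8}:1
  |U|=4: {5,6,7,8}:1
  |U|=5: {3,5,6,7,8}:1  {4,5,6,7,8}:1
  |U|=6: {2,3,5,6,7,8}:1  {3,4,5,6,7,8}:2
  |U|=7: {1,3,4,5,6,7,8}:2  {2,3,4,5,6,7,8}:3
  start at 0(z): 5
  start at 2(x): 2
sum over floor = 7

7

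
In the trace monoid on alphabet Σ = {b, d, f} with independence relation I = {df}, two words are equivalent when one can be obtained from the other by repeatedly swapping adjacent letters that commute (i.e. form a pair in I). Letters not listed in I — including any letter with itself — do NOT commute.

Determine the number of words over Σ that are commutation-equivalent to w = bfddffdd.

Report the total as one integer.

35

piece 0:b — minimal
piece 1:f rests on {0:b}
piece 2:d rests on {0:b}
piece 3:d rests on {2:d}
piece 4:f rests on {1:f}
piece 5:f rests on {4:f}
piece 6:d rests on {3:d}
piece 7:d rests on {6:d}
minimal pieces: {0:b}
ways to finish when only these pieces remain (= sum over removing one remaining piece with nothing left below it):
  1 left: {5}→1  {7}→1
  2 left: {4,5}→1  {5,7}→2  {6,7}→1
  3 left: {1,4,5}→1  {3,6,7}→1  {4,5,7}→3  {5,6,7}→3
  4 left: {1,4,5,7}→4  {2,3,6,7}→1  {3,5,6,7}→4  {4,5,6,7}→6
  5 left: {1,4,5,6,7}→10  {2,3,5,6,7}→5  {3,4,5,6,7}→10
  6 left: {1,3,4,5,6,7}→20  {2,3,4,5,6,7}→15
  placing 0:b first → 35 extensions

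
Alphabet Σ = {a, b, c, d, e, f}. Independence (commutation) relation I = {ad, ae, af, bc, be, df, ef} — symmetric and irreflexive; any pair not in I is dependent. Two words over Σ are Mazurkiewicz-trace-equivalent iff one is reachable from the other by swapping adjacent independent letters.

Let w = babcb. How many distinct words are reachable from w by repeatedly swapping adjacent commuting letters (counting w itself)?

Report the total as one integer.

3

0(b) covers ∅
1(a) covers 0:b
2(b) covers 1:a
3(c) covers 1:a
4(b) covers 2:b
floor of heap: 0:b
completions by unplaced set U, small U first (add the entries for U minus each lowest piece of U):
  |U|=1: {3}:1  {4}:1
  |U|=2: {2,4}:1  {3,4}:2
  |U|=3: {2,3,4}:3
  start at 0(b): 3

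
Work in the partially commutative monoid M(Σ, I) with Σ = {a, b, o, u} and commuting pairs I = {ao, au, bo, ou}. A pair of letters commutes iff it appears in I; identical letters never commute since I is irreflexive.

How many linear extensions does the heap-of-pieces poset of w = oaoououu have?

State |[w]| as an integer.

#0=o has no predecessor
#1=a has no predecessor
#2=o depends on [0:o]
#3=o depends on [2:o]
#4=u has no predecessor
#5=o depends on [3:o]
#6=u depends on [4:u]
#7=u depends on [6:u]
sources: [0:o, 1:a, 4:u]
N(rest) = Σ N(rest − s) over sources s of rest; N(one piece) = 1:
  size 1 → [1]=1  [5]=1  [7]=1
  size 2 → [1,5]=2  [1,7]=2  [3,5]=1  [5,7]=2  [6,7]=1
  size 3 → [1,3,5]=3  [1,5,7]=6  [1,6,7]=3  [2,3,5]=1  [3,5,7]=3  [4,6,7]=1  [5,6,7]=3
  size 4 → [0,2,3,5]=1  [1,2,3,5]=4  [1,3,5,7]=12  [1,4,6,7]=4  [1,5,6,7]=12  [2,3,5,7]=4  [3,5,6,7]=6  [4,5,6,7]=4
  size 5 → [0,1,2,3,5]=5  [0,2,3,5,7]=5  [1,2,3,5,7]=20  [1,3,5,6,7]=30  [1,4,5,6,7]=20  [2,3,5,6,7]=10  [3,4,5,6,7]=10
  size 6 → [0,1,2,3,5,7]=30  [0,2,3,5,6,7]=15  [1,2,3,5,6,7]=60  [1,3,4,5,6,7]=60  [2,3,4,5,6,7]=20
  first=0(o) contributes 140
  first=1(a) contributes 35
  first=4(u) contributes 105
|[w]| = 280

280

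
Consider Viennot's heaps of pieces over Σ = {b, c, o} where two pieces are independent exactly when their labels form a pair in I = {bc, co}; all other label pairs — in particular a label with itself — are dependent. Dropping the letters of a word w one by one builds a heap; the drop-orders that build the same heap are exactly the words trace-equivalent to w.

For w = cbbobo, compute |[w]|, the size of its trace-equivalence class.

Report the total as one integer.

6

0(c) covers ∅
1(b) covers ∅
2(b) covers 1:b
3(o) covers 2:b
4(b) covers 3:o
5(o) covers 4:b
floor of heap: 0:c, 1:b
completions by unplaced set U, small U first (add the entries for U minus each lowest piece of U):
  |U|=1: {0}:1  {5}:1
  |U|=2: {0,5}:2  {4,5}:1
  |U|=3: {0,4,5}:3  {3,4,5}:1
  |U|=4: {0,3,4,5}:4  {2,3,4,5}:1
  start at 0(c): 1
  start at 1(b): 5
sum over floor = 6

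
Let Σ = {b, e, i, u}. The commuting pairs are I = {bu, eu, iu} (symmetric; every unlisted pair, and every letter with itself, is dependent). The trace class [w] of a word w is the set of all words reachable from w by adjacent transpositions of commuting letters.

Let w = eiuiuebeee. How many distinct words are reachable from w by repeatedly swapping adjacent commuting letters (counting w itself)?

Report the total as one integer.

#0=e has no predecessor
#1=i depends on [0:e]
#2=u has no predecessor
#3=i depends on [1:i]
#4=u depends on [2:u]
#5=e depends on [3:i]
#6=b depends on [5:e]
#7=e depends on [6:b]
#8=e depends on [7:e]
#9=e depends on [8:e]
sources: [0:e, 2:u]
N(rest) = Σ N(rest − s) over sources s of rest; N(one piece) = 1:
  size 1 → [4]=1  [9]=1
  size 2 → [2,4]=1  [4,9]=2  [8,9]=1
  size 3 → [2,4,9]=3  [4,8,9]=3  [7,8,9]=1
  size 4 → [2,4,8,9]=6  [4,7,8,9]=4  [6,7,8,9]=1
  size 5 → [2,4,7,8,9]=10  [4,6,7,8,9]=5  [5,6,7,8,9]=1
  size 6 → [2,4,6,7,8,9]=15  [3,5,6,7,8,9]=1  [4,5,6,7,8,9]=6
  size 7 → [1,3,5,6,7,8,9]=1  [2,4,5,6,7,8,9]=21  [3,4,5,6,7,8,9]=7
  size 8 → [0,1,3,5,6,7,8,9]=1  [1,3,4,5,6,7,8,9]=8  [2,3,4,5,6,7,8,9]=28
  first=0(e) contributes 36
  first=2(u) contributes 9
|[w]| = 45

45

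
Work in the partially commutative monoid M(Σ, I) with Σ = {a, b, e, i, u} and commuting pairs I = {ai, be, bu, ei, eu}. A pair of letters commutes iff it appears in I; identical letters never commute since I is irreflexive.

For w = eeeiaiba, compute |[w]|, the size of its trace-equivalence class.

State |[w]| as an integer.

15

0(e) covers ∅
1(e) covers 0:e
2(e) covers 1:e
3(i) covers ∅
4(a) covers 2:e
5(i) covers 3:i
6(b) covers 4:a, 5:i
7(a) covers 6:b
floor of heap: 0:e, 3:i
completions by unplaced set U, small U first (add the entries for U minus each lowest piece of U):
  |U|=1: {7}:1
  |U|=2: {6,7}:1
  |U|=3: {4,6,7}:1  {5,6,7}:1
  |U|=4: {2,4,6,7}:1  {3,5,6,7}:1  {4,5,6,7}:2
  |U|=5: {1,2,4,6,7}:1  {2,4,5,6,7}:3  {3,4,5,6,7}:3
  |U|=6: {0,1,2,4,6,7}:1  {1,2,4,5,6,7}:4  {2,3,4,5,6,7}:6
  start at 0(e): 10
  start at 3(i): 5
sum over floor = 15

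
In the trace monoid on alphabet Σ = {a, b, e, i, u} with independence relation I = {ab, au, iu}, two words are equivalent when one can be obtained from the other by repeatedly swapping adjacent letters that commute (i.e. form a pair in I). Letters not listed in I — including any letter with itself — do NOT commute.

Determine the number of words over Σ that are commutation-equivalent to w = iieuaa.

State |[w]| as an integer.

#0=i has no predecessor
#1=i depends on [0:i]
#2=e depends on [1:i]
#3=u depends on [2:e]
#4=a depends on [2:e]
#5=a depends on [4:a]
sources: [0:i]
N(rest) = Σ N(rest − s) over sources s of rest; N(one piece) = 1:
  size 1 → [3]=1  [5]=1
  size 2 → [3,5]=2  [4,5]=1
  size 3 → [3,4,5]=3
  size 4 → [2,3,4,5]=3
  first=0(i) contributes 3

3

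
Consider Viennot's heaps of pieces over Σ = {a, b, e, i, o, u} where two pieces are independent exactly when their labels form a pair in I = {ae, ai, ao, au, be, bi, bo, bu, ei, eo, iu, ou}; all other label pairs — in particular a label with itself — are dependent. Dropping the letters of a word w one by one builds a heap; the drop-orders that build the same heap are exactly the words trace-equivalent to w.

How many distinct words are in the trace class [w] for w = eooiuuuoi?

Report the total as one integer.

126

#0=e has no predecessor
#1=o has no predecessor
#2=o depends on [1:o]
#3=i depends on [2:o]
#4=u depends on [0:e]
#5=u depends on [4:u]
#6=u depends on [5:u]
#7=o depends on [3:i]
#8=i depends on [7:o]
sources: [0:e, 1:o]
N(rest) = Σ N(rest − s) over sources s of rest; N(one piece) = 1:
  size 1 → [6]=1  [8]=1
  size 2 → [5,6]=1  [6,8]=2  [7,8]=1
  size 3 → [3,7,8]=1  [4,5,6]=1  [5,6,8]=3  [6,7,8]=3
  size 4 → [0,4,5,6]=1  [2,3,7,8]=1  [3,6,7,8]=4  [4,5,6,8]=4  [5,6,7,8]=6
  size 5 → [0,4,5,6,8]=5  [1,2,3,7,8]=1  [2,3,6,7,8]=5  [3,5,6,7,8]=10  [4,5,6,7,8]=10
  size 6 → [0,4,5,6,7,8]=15  [1,2,3,6,7,8]=6  [2,3,5,6,7,8]=15  [3,4,5,6,7,8]=20
  size 7 → [0,3,4,5,6,7,8]=35  [1,2,3,5,6,7,8]=21  [2,3,4,5,6,7,8]=35
  first=0(e) contributes 56
  first=1(o) contributes 70
|[w]| = 126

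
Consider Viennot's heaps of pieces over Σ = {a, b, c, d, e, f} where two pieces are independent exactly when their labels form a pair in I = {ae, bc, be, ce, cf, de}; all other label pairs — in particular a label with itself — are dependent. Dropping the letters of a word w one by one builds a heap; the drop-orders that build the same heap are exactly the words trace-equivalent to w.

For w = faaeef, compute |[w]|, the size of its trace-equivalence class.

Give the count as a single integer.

6

piece 0:f — minimal
piece 1:a rests on {0:f}
piece 2:a rests on {1:a}
piece 3:e rests on {0:f}
piece 4:e rests on {3:e}
piece 5:f rests on {2:a, 4:e}
minimal pieces: {0:f}
ways to finish when only these pieces remain (= sum over removing one remaining piece with nothing left below it):
  1 left: {5}→1
  2 left: {2,5}→1  {4,5}→1
  3 left: {1,2,5}→1  {2,4,5}→2  {3,4,5}→1
  4 left: {1,2,4,5}→3  {2,3,4,5}→3
  placing 0:f first → 6 extensions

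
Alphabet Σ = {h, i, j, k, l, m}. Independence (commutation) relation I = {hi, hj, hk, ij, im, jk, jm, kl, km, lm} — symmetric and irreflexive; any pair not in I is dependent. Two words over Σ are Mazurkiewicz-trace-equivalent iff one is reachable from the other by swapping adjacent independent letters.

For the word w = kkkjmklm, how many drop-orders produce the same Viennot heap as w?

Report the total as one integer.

420

0(k) covers ∅
1(k) covers 0:k
2(k) covers 1:k
3(j) covers ∅
4(m) covers ∅
5(k) covers 2:k
6(l) covers 3:j
7(m) covers 4:m
floor of heap: 0:k, 3:j, 4:m
completions by unplaced set U, small U first (add the entries for U minus each lowest piece of U):
  |U|=1: {5}:1  {6}:1  {7}:1
  |U|=2: {2,5}:1  {3,6}:1  {4,7}:1  {5,6}:2  {5,7}:2  {6,7}:2
  |U|=3: {1,2,5}:1  {2,5,6}:3  {2,5,7}:3  {3,5,6}:3  {3,6,7}:3  {4,5,7}:3  {4,6,7}:3  {5,6,7}:6
  |U|=4: {0,1,2,5}:1  {1,2,5,6}:4  {1,2,5,7}:4  {2,3,5,6}:6  {2,4,5,7}:6  {2,5,6,7}:12  {3,4,6,7}:6  {3,5,6,7}:12  {4,5,6,7}:12
  |U|=5: {0,1,2,5,6}:5  {0,1,2,5,7}:5  {1,2,3,5,6}:10  {1,2,4,5,7}:10  {1,2,5,6,7}:20  {2,3,5,6,7}:30  {2,4,5,6,7}:30  {3,4,5,6,7}:30
  |U|=6: {0,1,2,3,5,6}:15  {0,1,2,4,5,7}:15  {0,1,2,5,6,7}:30  {1,2,3,5,6,7}:60  {1,2,4,5,6,7}:60  {2,3,4,5,6,7}:90
  start at 0(k): 210
  start at 3(j): 105
  start at 4(m): 105
sum over floor = 420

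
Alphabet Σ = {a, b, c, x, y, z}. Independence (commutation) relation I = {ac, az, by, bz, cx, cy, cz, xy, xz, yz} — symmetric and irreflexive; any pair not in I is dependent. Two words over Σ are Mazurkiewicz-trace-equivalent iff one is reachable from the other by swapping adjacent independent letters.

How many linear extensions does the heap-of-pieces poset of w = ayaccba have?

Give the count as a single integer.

drop 0:a onto floor
drop 1:y onto {0:a}
drop 2:a onto {1:y}
drop 3:c onto floor
drop 4:c onto {3:c}
drop 5:b onto {2:a, 4:c}
drop 6:a onto {5:b}
ground layer = {0:a, 3:c}
drop-orders for the pieces not yet dropped (sum over which currently-grounded one goes next):
  1 to go: {6} 1
  2 to go: {5,6} 1
  3 to go: {2,5,6} 1  {4,5,6} 1
  4 to go: {1,2,5,6} 1  {2,4,5,6} 2  {3,4,5,6} 1
  5 to go: {0,1,2,5,6} 1  {1,2,4,5,6} 3  {2,3,4,5,6} 3
  if 0:a drops first: 6 orders
  if 3:c drops first: 4 orders
heap linearizations: 10

10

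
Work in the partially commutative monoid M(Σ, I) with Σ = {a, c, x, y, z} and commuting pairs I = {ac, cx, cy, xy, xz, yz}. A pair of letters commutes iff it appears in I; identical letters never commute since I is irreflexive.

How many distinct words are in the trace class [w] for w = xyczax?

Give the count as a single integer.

#0=x has no predecessor
#1=y has no predecessor
#2=c has no predecessor
#3=z depends on [2:c]
#4=a depends on [0:x, 1:y, 3:z]
#5=x depends on [4:a]
sources: [0:x, 1:y, 2:c]
N(rest) = Σ N(rest − s) over sources s of rest; N(one piece) = 1:
  size 1 → [5]=1
  size 2 → [4,5]=1
  size 3 → [0,4,5]=1  [1,4,5]=1  [3,4,5]=1
  size 4 → [0,1,4,5]=2  [0,3,4,5]=2  [1,3,4,5]=2  [2,3,4,5]=1
  first=0(x) contributes 3
  first=1(y) contributes 3
  first=2(c) contributes 6
|[w]| = 12

12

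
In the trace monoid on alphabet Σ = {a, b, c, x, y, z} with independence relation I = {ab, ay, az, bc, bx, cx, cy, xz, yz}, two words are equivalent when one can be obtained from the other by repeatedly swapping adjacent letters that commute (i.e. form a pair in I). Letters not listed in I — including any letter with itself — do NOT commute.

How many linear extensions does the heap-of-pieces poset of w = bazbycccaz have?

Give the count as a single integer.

#0=b has no predecessor
#1=a has no predecessor
#2=z depends on [0:b]
#3=b depends on [2:z]
#4=y depends on [3:b]
#5=c depends on [1:a, 2:z]
#6=c depends on [5:c]
#7=c depends on [6:c]
#8=a depends on [7:c]
#9=z depends on [3:b, 7:c]
sources: [0:b, 1:a]
N(rest) = Σ N(rest − s) over sources s of rest; N(one piece) = 1:
  size 1 → [4]=1  [8]=1  [9]=1
  size 2 → [4,8]=2  [4,9]=2  [8,9]=2
  size 3 → [3,4,9]=2  [4,8,9]=6  [7,8,9]=2
  size 4 → [3,4,8,9]=8  [4,7,8,9]=8  [6,7,8,9]=2
  size 5 → [3,4,7,8,9]=16  [4,6,7,8,9]=10  [5,6,7,8,9]=2
  size 6 → [1,5,6,7,8,9]=2  [3,4,6,7,8,9]=26  [4,5,6,7,8,9]=12
  size 7 → [1,4,5,6,7,8,9]=14  [3,4,5,6,7,8,9]=38
  size 8 → [1,3,4,5,6,7,8,9]=52  [2,3,4,5,6,7,8,9]=38
  first=0(b) contributes 90
  first=1(a) contributes 38
|[w]| = 128

128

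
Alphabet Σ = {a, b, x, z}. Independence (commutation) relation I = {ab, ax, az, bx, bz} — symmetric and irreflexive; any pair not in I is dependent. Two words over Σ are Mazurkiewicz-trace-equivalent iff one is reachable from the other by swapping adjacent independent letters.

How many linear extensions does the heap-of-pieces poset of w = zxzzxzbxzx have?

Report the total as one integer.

10

piece 0:z — minimal
piece 1:x rests on {0:z}
piece 2:z rests on {1:x}
piece 3:z rests on {2:z}
piece 4:x rests on {3:z}
piece 5:z rests on {4:x}
piece 6:b — minimal
piece 7:x rests on {5:z}
piece 8:z rests on {7:x}
piece 9:x rests on {8:z}
minimal pieces: {0:z, 6:b}
ways to finish when only these pieces remain (= sum over removing one remaining piece with nothing left below it):
  1 left: {6}→1  {9}→1
  2 left: {6,9}→2  {8,9}→1
  3 left: {6,8,9}→3  {7,8,9}→1
  4 left: {5,7,8,9}→1  {6,7,8,9}→4
  5 left: {4,5,7,8,9}→1  {5,6,7,8,9}→5
  6 left: {3,4,5,7,8,9}→1  {4,5,6,7,8,9}→6
  7 left: {2,3,4,5,7,8,9}→1  {3,4,5,6,7,8,9}→7
  8 left: {1,2,3,4,5,7,8,9}→1  {2,3,4,5,6,7,8,9}→8
  placing 0:z first → 9 extensions
  placing 6:b first → 1 extensions
total linear extensions = 10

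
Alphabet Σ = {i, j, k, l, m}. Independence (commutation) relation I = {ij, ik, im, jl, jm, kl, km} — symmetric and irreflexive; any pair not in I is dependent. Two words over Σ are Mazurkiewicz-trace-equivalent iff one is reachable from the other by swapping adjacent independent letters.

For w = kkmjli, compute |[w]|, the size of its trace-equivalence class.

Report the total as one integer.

0(k) covers ∅
1(k) covers 0:k
2(m) covers ∅
3(j) covers 1:k
4(l) covers 2:m
5(i) covers 4:l
floor of heap: 0:k, 2:m
completions by unplaced set U, small U first (add the entries for U minus each lowest piece of U):
  |U|=1: {3}:1  {5}:1
  |U|=2: {1,3}:1  {3,5}:2  {4,5}:1
  |U|=3: {0,1,3}:1  {1,3,5}:3  {2,4,5}:1  {3,4,5}:3
  |U|=4: {0,1,3,5}:4  {1,3,4,5}:6  {2,3,4,5}:4
  start at 0(k): 10
  start at 2(m): 10
sum over floor = 20

20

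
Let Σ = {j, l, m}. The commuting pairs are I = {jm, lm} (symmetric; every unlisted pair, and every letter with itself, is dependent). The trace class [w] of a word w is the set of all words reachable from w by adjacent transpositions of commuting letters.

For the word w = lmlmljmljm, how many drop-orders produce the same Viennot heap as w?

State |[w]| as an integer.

#0=l has no predecessor
#1=m has no predecessor
#2=l depends on [0:l]
#3=m depends on [1:m]
#4=l depends on [2:l]
#5=j depends on [4:l]
#6=m depends on [3:m]
#7=l depends on [5:j]
#8=j depends on [7:l]
#9=m depends on [6:m]
sources: [0:l, 1:m]
N(rest) = Σ N(rest − s) over sources s of rest; N(one piece) = 1:
  size 1 → [8]=1  [9]=1
  size 2 → [6,9]=1  [7,8]=1  [8,9]=2
  size 3 → [3,6,9]=1  [5,7,8]=1  [6,8,9]=3  [7,8,9]=3
  size 4 → [1,3,6,9]=1  [3,6,8,9]=4  [4,5,7,8]=1  [5,7,8,9]=4  [6,7,8,9]=6
  size 5 → [1,3,6,8,9]=5  [2,4,5,7,8]=1  [3,6,7,8,9]=10  [4,5,7,8,9]=5  [5,6,7,8,9]=10
  size 6 → [0,2,4,5,7,8]=1  [1,3,6,7,8,9]=15  [2,4,5,7,8,9]=6  [3,5,6,7,8,9]=20  [4,5,6,7,8,9]=15
  size 7 → [0,2,4,5,7,8,9]=7  [1,3,5,6,7,8,9]=35  [2,4,5,6,7,8,9]=21  [3,4,5,6,7,8,9]=35
  size 8 → [0,2,4,5,6,7,8,9]=28  [1,3,4,5,6,7,8,9]=70  [2,3,4,5,6,7,8,9]=56
  first=0(l) contributes 126
  first=1(m) contributes 84
|[w]| = 210

210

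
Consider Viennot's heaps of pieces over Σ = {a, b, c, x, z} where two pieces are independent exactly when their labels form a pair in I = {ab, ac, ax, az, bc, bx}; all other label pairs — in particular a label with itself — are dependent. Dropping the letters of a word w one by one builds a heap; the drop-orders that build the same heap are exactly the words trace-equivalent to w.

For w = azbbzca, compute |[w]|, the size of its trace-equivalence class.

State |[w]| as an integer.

drop 0:a onto floor
drop 1:z onto floor
drop 2:b onto {1:z}
drop 3:b onto {2:b}
drop 4:z onto {3:b}
drop 5:c onto {4:z}
drop 6:a onto {0:a}
ground layer = {0:a, 1:z}
drop-orders for the pieces not yet dropped (sum over which currently-grounded one goes next):
  1 to go: {5} 1  {6} 1
  2 to go: {0,6} 1  {4,5} 1  {5,6} 2
  3 to go: {0,5,6} 3  {3,4,5} 1  {4,5,6} 3
  4 to go: {0,4,5,6} 6  {2,3,4,5} 1  {3,4,5,6} 4
  5 to go: {0,3,4,5,6} 10  {1,2,3,4,5} 1  {2,3,4,5,6} 5
  if 0:a drops first: 6 orders
  if 1:z drops first: 15 orders
heap linearizations: 21

21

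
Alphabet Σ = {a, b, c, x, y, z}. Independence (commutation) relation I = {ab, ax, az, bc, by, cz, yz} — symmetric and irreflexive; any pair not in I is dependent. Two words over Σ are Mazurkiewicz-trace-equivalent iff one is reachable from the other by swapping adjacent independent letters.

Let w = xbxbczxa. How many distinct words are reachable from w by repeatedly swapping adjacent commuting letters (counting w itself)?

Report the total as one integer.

9

piece 0:x — minimal
piece 1:b rests on {0:x}
piece 2:x rests on {1:b}
piece 3:b rests on {2:x}
piece 4:c rests on {2:x}
piece 5:z rests on {3:b}
piece 6:x rests on {4:c, 5:z}
piece 7:a rests on {4:c}
minimal pieces: {0:x}
ways to finish when only these pieces remain (= sum over removing one remaining piece with nothing left below it):
  1 left: {6}→1  {7}→1
  2 left: {5,6}→1  {6,7}→2
  3 left: {3,5,6}→1  {4,6,7}→2  {5,6,7}→3
  4 left: {3,5,6,7}→4  {4,5,6,7}→5
  5 left: {3,4,5,6,7}→9
  6 left: {2,3,4,5,6,7}→9
  placing 0:x first → 9 extensions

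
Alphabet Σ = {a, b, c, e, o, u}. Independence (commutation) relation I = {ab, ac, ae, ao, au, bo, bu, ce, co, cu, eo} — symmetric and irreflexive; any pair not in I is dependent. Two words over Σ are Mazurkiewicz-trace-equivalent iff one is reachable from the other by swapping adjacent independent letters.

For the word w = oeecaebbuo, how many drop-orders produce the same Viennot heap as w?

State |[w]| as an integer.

drop 0:o onto floor
drop 1:e onto floor
drop 2:e onto {1:e}
drop 3:c onto floor
drop 4:a onto floor
drop 5:e onto {2:e}
drop 6:b onto {3:c, 5:e}
drop 7:b onto {6:b}
drop 8:u onto {0:o, 5:e}
drop 9:o onto {8:u}
ground layer = {0:o, 1:e, 3:c, 4:a}
drop-orders for the pieces not yet dropped (sum over which currently-grounded one goes next):
  1 to go: {4} 1  {7} 1  {9} 1
  2 to go: {4,7} 2  {4,9} 2  {6,7} 1  {7,9} 2  {8,9} 1
  3 to go: {0,8,9} 1  {3,6,7} 1  {4,6,7} 3  {4,7,9} 6  {4,8,9} 3  {6,7,9} 3  {7,8,9} 3
  4 to go: {0,4,8,9} 4  {0,7,8,9} 4  {3,4,6,7} 4  {3,6,7,9} 4  {4,6,7,9} 12  {4,7,8,9} 12  {6,7,8,9} 6
  5 to go: {0,4,7,8,9} 20  {0,6,7,8,9} 10  {3,4,6,7,9} 20  {3,6,7,8,9} 10  {4,6,7,8,9} 30  {5,6,7,8,9} 6
  6 to go: {0,3,6,7,8,9} 20  {0,4,6,7,8,9} 60  {0,5,6,7,8,9} 16  {2,5,6,7,8,9} 6  {3,4,6,7,8,9} 60  {3,5,6,7,8,9} 16  {4,5,6,7,8,9} 36
  7 to go: {0,2,5,6,7,8,9} 22  {0,3,4,6,7,8,9} 140  {0,3,5,6,7,8,9} 52  {0,4,5,6,7,8,9} 112  {1,2,5,6,7,8,9} 6  {2,3,5,6,7,8,9} 22  {2,4,5,6,7,8,9} 42  {3,4,5,6,7,8,9} 112
  8 to go: {0,1,2,5,6,7,8,9} 28  {0,2,3,5,6,7,8,9} 96  {0,2,4,5,6,7,8,9} 176  {0,3,4,5,6,7,8,9} 416  {1,2,3,5,6,7,8,9} 28  {1,2,4,5,6,7,8,9} 48  {2,3,4,5,6,7,8,9} 176
  if 0:o drops first: 252 orders
  if 1:e drops first: 864 orders
  if 3:c drops first: 252 orders
  if 4:a drops first: 152 orders
heap linearizations: 1520

1520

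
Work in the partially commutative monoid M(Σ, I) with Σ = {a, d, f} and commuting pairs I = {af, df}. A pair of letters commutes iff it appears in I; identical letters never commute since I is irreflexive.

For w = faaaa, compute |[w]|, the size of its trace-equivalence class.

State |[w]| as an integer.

drop 0:f onto floor
drop 1:a onto floor
drop 2:a onto {1:a}
drop 3:a onto {2:a}
drop 4:a onto {3:a}
ground layer = {0:f, 1:a}
drop-orders for the pieces not yet dropped (sum over which currently-grounded one goes next):
  1 to go: {0} 1  {4} 1
  2 to go: {0,4} 2  {3,4} 1
  3 to go: {0,3,4} 3  {2,3,4} 1
  if 0:f drops first: 1 orders
  if 1:a drops first: 4 orders
heap linearizations: 5

5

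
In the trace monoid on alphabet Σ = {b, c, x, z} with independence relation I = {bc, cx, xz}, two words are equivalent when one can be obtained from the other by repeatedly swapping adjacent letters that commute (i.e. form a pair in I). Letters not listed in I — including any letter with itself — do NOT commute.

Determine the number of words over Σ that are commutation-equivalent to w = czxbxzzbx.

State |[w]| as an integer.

9

#0=c has no predecessor
#1=z depends on [0:c]
#2=x has no predecessor
#3=b depends on [1:z, 2:x]
#4=x depends on [3:b]
#5=z depends on [3:b]
#6=z depends on [5:z]
#7=b depends on [4:x, 6:z]
#8=x depends on [7:b]
sources: [0:c, 2:x]
N(rest) = Σ N(rest − s) over sources s of rest; N(one piece) = 1:
  size 1 → [8]=1
  size 2 → [7,8]=1
  size 3 → [4,7,8]=1  [6,7,8]=1
  size 4 → [4,6,7,8]=2  [5,6,7,8]=1
  size 5 → [4,5,6,7,8]=3
  size 6 → [3,4,5,6,7,8]=3
  size 7 → [1,3,4,5,6,7,8]=3  [2,3,4,5,6,7,8]=3
  first=0(c) contributes 6
  first=2(x) contributes 3
|[w]| = 9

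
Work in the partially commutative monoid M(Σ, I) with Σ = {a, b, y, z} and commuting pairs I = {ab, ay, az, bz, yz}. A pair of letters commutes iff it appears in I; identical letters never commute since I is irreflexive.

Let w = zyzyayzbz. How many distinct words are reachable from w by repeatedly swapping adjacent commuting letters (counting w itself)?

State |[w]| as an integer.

630

0(z) covers ∅
1(y) covers ∅
2(z) covers 0:z
3(y) covers 1:y
4(a) covers ∅
5(y) covers 3:y
6(z) covers 2:z
7(b) covers 5:y
8(z) covers 6:z
floor of heap: 0:z, 1:y, 4:a
completions by unplaced set U, small U first (add the entries for U minus each lowest piece of U):
  |U|=1: {4}:1  {7}:1  {8}:1
  |U|=2: {4,7}:2  {4,8}:2  {5,7}:1  {6,8}:1  {7,8}:2
  |U|=3: {2,6,8}:1  {3,5,7}:1  {4,5,7}:3  {4,6,8}:3  {4,7,8}:6  {5,7,8}:3  {6,7,8}:3
  |U|=4: {0,2,6,8}:1  {1,3,5,7}:1  {2,4,6,8}:4  {2,6,7,8}:4  {3,4,5,7}:4  {3,5,7,8}:4  {4,5,7,8}:12  {4,6,7,8}:12  {5,6,7,8}:6
  |U|=5: {0,2,4,6,8}:5  {0,2,6,7,8}:5  {1,3,4,5,7}:5  {1,3,5,7,8}:5  {2,4,6,7,8}:20  {2,5,6,7,8}:10  {3,4,5,7,8}:20  {3,5,6,7,8}:10  {4,5,6,7,8}:30
  |U|=6: {0,2,4,6,7,8}:30  {0,2,5,6,7,8}:15  {1,3,4,5,7,8}:30  {1,3,5,6,7,8}:15  {2,3,5,6,7,8}:20  {2,4,5,6,7,8}:60  {3,4,5,6,7,8}:60
  |U|=7: {0,2,3,5,6,7,8}:35  {0,2,4,5,6,7,8}:105  {1,2,3,5,6,7,8}:35  {1,3,4,5,6,7,8}:105  {2,3,4,5,6,7,8}:140
  start at 0(z): 280
  start at 1(y): 280
  start at 4(a): 70
sum over floor = 630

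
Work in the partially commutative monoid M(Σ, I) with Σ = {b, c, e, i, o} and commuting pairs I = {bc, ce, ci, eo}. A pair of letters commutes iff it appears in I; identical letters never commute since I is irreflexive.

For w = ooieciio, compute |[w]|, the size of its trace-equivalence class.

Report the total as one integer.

piece 0:o — minimal
piece 1:o rests on {0:o}
piece 2:i rests on {1:o}
piece 3:e rests on {2:i}
piece 4:c rests on {1:o}
piece 5:i rests on {3:e}
piece 6:i rests on {5:i}
piece 7:o rests on {4:c, 6:i}
minimal pieces: {0:o}
ways to finish when only these pieces remain (= sum over removing one remaining piece with nothing left below it):
  1 left: {7}→1
  2 left: {4,7}→1  {6,7}→1
  3 left: {4,6,7}→2  {5,6,7}→1
  4 left: {3,5,6,7}→1  {4,5,6,7}→3
  5 left: {2,3,5,6,7}→1  {3,4,5,6,7}→4
  6 left: {2,3,4,5,6,7}→5
  placing 0:o first → 5 extensions

5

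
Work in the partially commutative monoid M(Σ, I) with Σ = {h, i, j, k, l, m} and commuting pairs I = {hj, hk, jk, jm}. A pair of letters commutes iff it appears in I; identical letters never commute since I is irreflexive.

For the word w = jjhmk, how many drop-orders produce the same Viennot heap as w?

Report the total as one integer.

0(j) covers ∅
1(j) covers 0:j
2(h) covers ∅
3(m) covers 2:h
4(k) covers 3:m
floor of heap: 0:j, 2:h
completions by unplaced set U, small U first (add the entries for U minus each lowest piece of U):
  |U|=1: {1}:1  {4}:1
  |U|=2: {0,1}:1  {1,4}:2  {3,4}:1
  |U|=3: {0,1,4}:3  {1,3,4}:3  {2,3,4}:1
  start at 0(j): 4
  start at 2(h): 6
sum over floor = 10

10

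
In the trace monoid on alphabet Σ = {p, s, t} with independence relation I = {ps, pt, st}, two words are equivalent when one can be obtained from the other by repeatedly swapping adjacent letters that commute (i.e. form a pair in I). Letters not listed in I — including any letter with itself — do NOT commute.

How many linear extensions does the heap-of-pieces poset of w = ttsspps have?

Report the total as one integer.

210

piece 0:t — minimal
piece 1:t rests on {0:t}
piece 2:s — minimal
piece 3:s rests on {2:s}
piece 4:p — minimal
piece 5:p rests on {4:p}
piece 6:s rests on {3:s}
minimal pieces: {0:t, 2:s, 4:p}
ways to finish when only these pieces remain (= sum over removing one remaining piece with nothing left below it):
  1 left: {1}→1  {5}→1  {6}→1
  2 left: {0,1}→1  {1,5}→2  {1,6}→2  {3,6}→1  {4,5}→1  {5,6}→2
  3 left: {0,1,5}→3  {0,1,6}→3  {1,3,6}→3  {1,4,5}→3  {1,5,6}→6  {2,3,6}→1  {3,5,6}→3  {4,5,6}→3
  4 left: {0,1,3,6}→6  {0,1,4,5}→6  {0,1,5,6}→12  {1,2,3,6}→4  {1,3,5,6}→12  {1,4,5,6}→12  {2,3,5,6}→4  {3,4,5,6}→6
  5 left: {0,1,2,3,6}→10  {0,1,3,5,6}→30  {0,1,4,5,6}→30  {1,2,3,5,6}→20  {1,3,4,5,6}→30  {2,3,4,5,6}→10
  placing 0:t first → 60 extensions
  placing 2:s first → 90 extensions
  placing 4:p first → 60 extensions
total linear extensions = 210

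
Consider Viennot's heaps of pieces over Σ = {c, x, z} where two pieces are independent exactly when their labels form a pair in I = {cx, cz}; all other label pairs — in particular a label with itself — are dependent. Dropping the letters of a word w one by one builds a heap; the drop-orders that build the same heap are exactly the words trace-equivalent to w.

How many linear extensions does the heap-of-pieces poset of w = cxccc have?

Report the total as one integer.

5

drop 0:c onto floor
drop 1:x onto floor
drop 2:c onto {0:c}
drop 3:c onto {2:c}
drop 4:c onto {3:c}
ground layer = {0:c, 1:x}
drop-orders for the pieces not yet dropped (sum over which currently-grounded one goes next):
  1 to go: {1} 1  {4} 1
  2 to go: {1,4} 2  {3,4} 1
  3 to go: {1,3,4} 3  {2,3,4} 1
  if 0:c drops first: 4 orders
  if 1:x drops first: 1 orders
heap linearizations: 5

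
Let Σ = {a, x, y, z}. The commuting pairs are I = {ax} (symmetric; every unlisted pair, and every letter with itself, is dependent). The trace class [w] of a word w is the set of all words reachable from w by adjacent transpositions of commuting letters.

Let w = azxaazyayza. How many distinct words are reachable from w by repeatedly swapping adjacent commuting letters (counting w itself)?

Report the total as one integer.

3

drop 0:a onto floor
drop 1:z onto {0:a}
drop 2:x onto {1:z}
drop 3:a onto {1:z}
drop 4:a onto {3:a}
drop 5:z onto {2:x, 4:a}
drop 6:y onto {5:z}
drop 7:a onto {6:y}
drop 8:y onto {7:a}
drop 9:z onto {8:y}
drop 10:a onto {9:z}
ground layer = {0:a}
drop-orders for the pieces not yet dropped (sum over which currently-grounded one goes next):
  1 to go: {10} 1
  2 to go: {9,10} 1
  3 to go: {8,9,10} 1
  4 to go: {7,8,9,10} 1
  5 to go: {6,7,8,9,10} 1
  6 to go: {5,6,7,8,9,10} 1
  7 to go: {2,5,6,7,8,9,10} 1  {4,5,6,7,8,9,10} 1
  8 to go: {2,4,5,6,7,8,9,10} 2  {3,4,5,6,7,8,9,10} 1
  9 to go: {2,3,4,5,6,7,8,9,10} 3
  if 0:a drops first: 3 orders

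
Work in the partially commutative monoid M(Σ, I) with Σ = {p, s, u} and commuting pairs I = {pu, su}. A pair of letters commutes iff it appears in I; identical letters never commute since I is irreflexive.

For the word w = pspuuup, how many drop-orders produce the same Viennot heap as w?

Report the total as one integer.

drop 0:p onto floor
drop 1:s onto {0:p}
drop 2:p onto {1:s}
drop 3:u onto floor
drop 4:u onto {3:u}
drop 5:u onto {4:u}
drop 6:p onto {2:p}
ground layer = {0:p, 3:u}
drop-orders for the pieces not yet dropped (sum over which currently-grounded one goes next):
  1 to go: {5} 1  {6} 1
  2 to go: {2,6} 1  {4,5} 1  {5,6} 2
  3 to go: {1,2,6} 1  {2,5,6} 3  {3,4,5} 1  {4,5,6} 3
  4 to go: {0,1,2,6} 1  {1,2,5,6} 4  {2,4,5,6} 6  {3,4,5,6} 4
  5 to go: {0,1,2,5,6} 5  {1,2,4,5,6} 10  {2,3,4,5,6} 10
  if 0:p drops first: 20 orders
  if 3:u drops first: 15 orders
heap linearizations: 35

35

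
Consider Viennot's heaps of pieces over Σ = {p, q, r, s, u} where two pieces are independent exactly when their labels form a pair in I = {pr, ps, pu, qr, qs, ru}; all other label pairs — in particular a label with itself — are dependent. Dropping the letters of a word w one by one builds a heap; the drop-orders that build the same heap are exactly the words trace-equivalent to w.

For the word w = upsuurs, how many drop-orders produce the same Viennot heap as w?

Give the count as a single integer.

21

drop 0:u onto floor
drop 1:p onto floor
drop 2:s onto {0:u}
drop 3:u onto {2:s}
drop 4:u onto {3:u}
drop 5:r onto {2:s}
drop 6:s onto {4:u, 5:r}
ground layer = {0:u, 1:p}
drop-orders for the pieces not yet dropped (sum over which currently-grounded one goes next):
  1 to go: {1} 1  {6} 1
  2 to go: {1,6} 2  {4,6} 1  {5,6} 1
  3 to go: {1,4,6} 3  {1,5,6} 3  {3,4,6} 1  {4,5,6} 2
  4 to go: {1,3,4,6} 4  {1,4,5,6} 8  {3,4,5,6} 3
  5 to go: {1,3,4,5,6} 15  {2,3,4,5,6} 3
  if 0:u drops first: 18 orders
  if 1:p drops first: 3 orders
heap linearizations: 21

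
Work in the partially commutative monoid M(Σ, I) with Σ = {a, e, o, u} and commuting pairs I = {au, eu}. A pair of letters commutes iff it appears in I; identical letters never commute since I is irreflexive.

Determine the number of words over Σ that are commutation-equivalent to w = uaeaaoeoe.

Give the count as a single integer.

5

#0=u has no predecessor
#1=a has no predecessor
#2=e depends on [1:a]
#3=a depends on [2:e]
#4=a depends on [3:a]
#5=o depends on [0:u, 4:a]
#6=e depends on [5:o]
#7=o depends on [6:e]
#8=e depends on [7:o]
sources: [0:u, 1:a]
N(rest) = Σ N(rest − s) over sources s of rest; N(one piece) = 1:
  size 1 → [8]=1
  size 2 → [7,8]=1
  size 3 → [6,7,8]=1
  size 4 → [5,6,7,8]=1
  size 5 → [0,5,6,7,8]=1  [4,5,6,7,8]=1
  size 6 → [0,4,5,6,7,8]=2  [3,4,5,6,7,8]=1
  size 7 → [0,3,4,5,6,7,8]=3  [2,3,4,5,6,7,8]=1
  first=0(u) contributes 1
  first=1(a) contributes 4
|[w]| = 5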